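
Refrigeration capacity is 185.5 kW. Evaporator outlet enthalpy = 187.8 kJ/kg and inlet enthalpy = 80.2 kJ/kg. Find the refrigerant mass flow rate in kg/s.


dh = 187.8 - 80.2 = 107.6 kJ/kg
m_dot = Q / dh = 185.5 / 107.6 = 1.724 kg/s

1.724


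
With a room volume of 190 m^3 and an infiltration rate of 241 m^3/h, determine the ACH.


ACH = flow / volume
ACH = 241 / 190
ACH = 1.268

1.268


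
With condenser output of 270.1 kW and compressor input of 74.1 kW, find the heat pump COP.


COP_hp = Q_cond / W
COP_hp = 270.1 / 74.1
COP_hp = 3.645

3.645


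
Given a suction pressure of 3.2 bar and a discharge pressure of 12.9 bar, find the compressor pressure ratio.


PR = P_high / P_low
PR = 12.9 / 3.2
PR = 4.031

4.031


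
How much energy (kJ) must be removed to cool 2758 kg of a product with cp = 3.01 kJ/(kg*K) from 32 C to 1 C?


dT = 32 - (1) = 31 K
Q = m * cp * dT = 2758 * 3.01 * 31
Q = 257349 kJ

257349


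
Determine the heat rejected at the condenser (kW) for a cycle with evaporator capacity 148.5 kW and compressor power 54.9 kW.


Q_cond = Q_evap + W
Q_cond = 148.5 + 54.9
Q_cond = 203.4 kW

203.4


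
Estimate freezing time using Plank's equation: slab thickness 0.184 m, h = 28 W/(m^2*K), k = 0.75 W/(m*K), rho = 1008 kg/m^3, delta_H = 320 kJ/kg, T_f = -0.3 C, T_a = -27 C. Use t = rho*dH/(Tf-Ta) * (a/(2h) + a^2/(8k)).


dT = -0.3 - (-27) = 26.7 K
term1 = a/(2h) = 0.184/(2*28) = 0.003285714286
term2 = a^2/(8k) = 0.184^2/(8*0.75) = 0.005642666667
t = rho*dH*1000/dT * (term1 + term2)
t = 1008*320*1000/26.7 * (0.003285714286 + 0.005642666667)
t = 107863 s

107863


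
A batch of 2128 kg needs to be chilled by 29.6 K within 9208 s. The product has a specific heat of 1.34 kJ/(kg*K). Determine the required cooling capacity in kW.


Q = m * cp * dT / t
Q = 2128 * 1.34 * 29.6 / 9208
Q = 9.166 kW

9.166


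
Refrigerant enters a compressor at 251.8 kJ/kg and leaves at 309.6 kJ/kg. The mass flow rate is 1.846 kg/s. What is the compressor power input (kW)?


dh = 309.6 - 251.8 = 57.8 kJ/kg
W = m_dot * dh = 1.846 * 57.8 = 106.7 kW

106.7


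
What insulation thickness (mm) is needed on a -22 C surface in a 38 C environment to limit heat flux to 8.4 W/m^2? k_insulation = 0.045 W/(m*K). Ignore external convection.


dT = 38 - (-22) = 60 K
thickness = k * dT / q_max * 1000
thickness = 0.045 * 60 / 8.4 * 1000
thickness = 321.4 mm

321.4


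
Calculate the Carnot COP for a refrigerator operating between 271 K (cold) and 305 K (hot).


dT = 305 - 271 = 34 K
COP_carnot = T_cold / dT = 271 / 34
COP_carnot = 7.971

7.971


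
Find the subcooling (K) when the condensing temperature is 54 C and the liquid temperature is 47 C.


Subcooling = T_cond - T_liquid
Subcooling = 54 - 47
Subcooling = 7 K

7


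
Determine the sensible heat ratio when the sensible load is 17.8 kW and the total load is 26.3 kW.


SHR = Q_sensible / Q_total
SHR = 17.8 / 26.3
SHR = 0.677

0.677


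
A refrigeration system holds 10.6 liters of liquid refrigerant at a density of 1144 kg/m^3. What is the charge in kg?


Charge = V * rho / 1000
Charge = 10.6 * 1144 / 1000
Charge = 12.13 kg

12.13


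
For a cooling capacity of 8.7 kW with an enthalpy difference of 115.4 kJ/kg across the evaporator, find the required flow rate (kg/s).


m_dot = Q / dh
m_dot = 8.7 / 115.4
m_dot = 0.0754 kg/s

0.0754


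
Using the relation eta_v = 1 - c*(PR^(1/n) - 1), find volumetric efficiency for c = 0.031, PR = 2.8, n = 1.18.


PR^(1/n) = 2.8^(1/1.18) = 2.39302637
eta_v = 1 - 0.031 * (2.39302637 - 1)
eta_v = 0.9568

0.9568


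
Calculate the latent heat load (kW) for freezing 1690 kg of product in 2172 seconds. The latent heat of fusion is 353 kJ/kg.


Q_lat = m * h_fg / t
Q_lat = 1690 * 353 / 2172
Q_lat = 274.66 kW

274.66


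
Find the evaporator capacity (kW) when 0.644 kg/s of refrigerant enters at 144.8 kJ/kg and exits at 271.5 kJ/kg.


dh = 271.5 - 144.8 = 126.7 kJ/kg
Q_evap = m_dot * dh = 0.644 * 126.7
Q_evap = 81.59 kW

81.59


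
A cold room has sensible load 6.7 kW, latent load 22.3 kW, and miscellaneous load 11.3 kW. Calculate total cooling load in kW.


Q_total = Q_s + Q_l + Q_misc
Q_total = 6.7 + 22.3 + 11.3
Q_total = 40.3 kW

40.3


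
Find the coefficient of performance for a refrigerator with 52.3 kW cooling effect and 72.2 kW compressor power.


COP = Q_evap / W
COP = 52.3 / 72.2
COP = 0.724

0.724


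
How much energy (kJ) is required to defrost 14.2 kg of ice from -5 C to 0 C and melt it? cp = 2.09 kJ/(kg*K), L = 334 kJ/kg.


Sensible heat = cp * dT = 2.09 * 5 = 10.45 kJ/kg
Total per kg = 10.45 + 334 = 344.45 kJ/kg
Q = m * total = 14.2 * 344.45
Q = 4891.2 kJ

4891.2


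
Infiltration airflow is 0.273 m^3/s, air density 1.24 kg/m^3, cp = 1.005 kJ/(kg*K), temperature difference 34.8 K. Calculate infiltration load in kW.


Q = V_dot * rho * cp * dT
Q = 0.273 * 1.24 * 1.005 * 34.8
Q = 11.839 kW

11.839


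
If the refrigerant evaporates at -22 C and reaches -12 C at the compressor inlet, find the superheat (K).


Superheat = T_suction - T_evap
Superheat = -12 - (-22)
Superheat = 10 K

10


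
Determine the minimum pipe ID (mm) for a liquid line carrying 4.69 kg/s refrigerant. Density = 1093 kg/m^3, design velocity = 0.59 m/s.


A = m_dot / (rho * v) = 4.69 / (1093 * 0.59) = 0.007272783662 m^2
d = sqrt(4*A/pi) * 1000
d = 96.2 mm

96.2


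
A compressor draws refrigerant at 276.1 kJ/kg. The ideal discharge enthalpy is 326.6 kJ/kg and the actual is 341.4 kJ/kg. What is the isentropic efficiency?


dh_ideal = 326.6 - 276.1 = 50.5 kJ/kg
dh_actual = 341.4 - 276.1 = 65.3 kJ/kg
eta_s = dh_ideal / dh_actual = 50.5 / 65.3
eta_s = 0.7734

0.7734


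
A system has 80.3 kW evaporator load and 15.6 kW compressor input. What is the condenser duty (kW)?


Q_cond = Q_evap + W
Q_cond = 80.3 + 15.6
Q_cond = 95.9 kW

95.9


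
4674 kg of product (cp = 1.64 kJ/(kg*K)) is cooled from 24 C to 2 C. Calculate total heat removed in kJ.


dT = 24 - (2) = 22 K
Q = m * cp * dT = 4674 * 1.64 * 22
Q = 168638 kJ

168638


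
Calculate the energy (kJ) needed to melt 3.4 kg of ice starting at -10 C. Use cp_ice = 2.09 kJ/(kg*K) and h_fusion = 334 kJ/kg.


Sensible heat = cp * dT = 2.09 * 10 = 20.9 kJ/kg
Total per kg = 20.9 + 334 = 354.9 kJ/kg
Q = m * total = 3.4 * 354.9
Q = 1206.7 kJ

1206.7


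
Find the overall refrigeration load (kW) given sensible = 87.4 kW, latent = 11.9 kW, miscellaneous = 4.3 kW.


Q_total = Q_s + Q_l + Q_misc
Q_total = 87.4 + 11.9 + 4.3
Q_total = 103.6 kW

103.6


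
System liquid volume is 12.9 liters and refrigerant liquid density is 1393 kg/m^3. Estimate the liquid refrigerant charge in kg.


Charge = V * rho / 1000
Charge = 12.9 * 1393 / 1000
Charge = 17.97 kg

17.97


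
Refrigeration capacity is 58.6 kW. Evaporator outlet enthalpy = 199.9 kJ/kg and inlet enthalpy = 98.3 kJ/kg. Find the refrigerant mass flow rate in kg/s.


dh = 199.9 - 98.3 = 101.6 kJ/kg
m_dot = Q / dh = 58.6 / 101.6 = 0.5768 kg/s

0.5768


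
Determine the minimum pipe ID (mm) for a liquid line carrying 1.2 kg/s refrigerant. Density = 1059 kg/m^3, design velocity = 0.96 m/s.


A = m_dot / (rho * v) = 1.2 / (1059 * 0.96) = 0.001180358829 m^2
d = sqrt(4*A/pi) * 1000
d = 38.8 mm

38.8


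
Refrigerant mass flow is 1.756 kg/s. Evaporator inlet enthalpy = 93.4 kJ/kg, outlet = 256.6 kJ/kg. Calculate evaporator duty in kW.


dh = 256.6 - 93.4 = 163.2 kJ/kg
Q_evap = m_dot * dh = 1.756 * 163.2
Q_evap = 286.58 kW

286.58


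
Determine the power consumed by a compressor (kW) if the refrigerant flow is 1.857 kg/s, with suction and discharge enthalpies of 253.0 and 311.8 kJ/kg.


dh = 311.8 - 253.0 = 58.8 kJ/kg
W = m_dot * dh = 1.857 * 58.8 = 109.19 kW

109.19


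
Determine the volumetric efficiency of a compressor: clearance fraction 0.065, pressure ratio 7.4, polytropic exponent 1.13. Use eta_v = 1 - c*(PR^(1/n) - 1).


PR^(1/n) = 7.4^(1/1.13) = 5.87802746
eta_v = 1 - 0.065 * (5.87802746 - 1)
eta_v = 0.6829

0.6829


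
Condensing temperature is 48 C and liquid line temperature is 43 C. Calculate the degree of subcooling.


Subcooling = T_cond - T_liquid
Subcooling = 48 - 43
Subcooling = 5 K

5


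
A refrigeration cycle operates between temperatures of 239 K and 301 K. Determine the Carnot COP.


dT = 301 - 239 = 62 K
COP_carnot = T_cold / dT = 239 / 62
COP_carnot = 3.855

3.855


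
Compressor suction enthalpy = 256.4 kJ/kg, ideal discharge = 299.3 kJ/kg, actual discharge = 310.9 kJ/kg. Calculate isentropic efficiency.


dh_ideal = 299.3 - 256.4 = 42.9 kJ/kg
dh_actual = 310.9 - 256.4 = 54.5 kJ/kg
eta_s = dh_ideal / dh_actual = 42.9 / 54.5
eta_s = 0.7872

0.7872


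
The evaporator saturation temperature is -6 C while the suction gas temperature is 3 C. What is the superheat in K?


Superheat = T_suction - T_evap
Superheat = 3 - (-6)
Superheat = 9 K

9


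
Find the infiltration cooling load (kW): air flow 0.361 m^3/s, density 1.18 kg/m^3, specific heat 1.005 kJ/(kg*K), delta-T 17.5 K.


Q = V_dot * rho * cp * dT
Q = 0.361 * 1.18 * 1.005 * 17.5
Q = 7.492 kW

7.492


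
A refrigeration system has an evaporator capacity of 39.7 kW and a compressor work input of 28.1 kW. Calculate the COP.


COP = Q_evap / W
COP = 39.7 / 28.1
COP = 1.413

1.413


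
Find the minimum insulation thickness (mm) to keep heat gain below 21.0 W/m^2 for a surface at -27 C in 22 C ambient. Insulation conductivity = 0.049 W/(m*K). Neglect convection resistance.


dT = 22 - (-27) = 49 K
thickness = k * dT / q_max * 1000
thickness = 0.049 * 49 / 21.0 * 1000
thickness = 114.3 mm

114.3


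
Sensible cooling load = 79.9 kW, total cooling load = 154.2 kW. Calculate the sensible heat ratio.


SHR = Q_sensible / Q_total
SHR = 79.9 / 154.2
SHR = 0.518

0.518


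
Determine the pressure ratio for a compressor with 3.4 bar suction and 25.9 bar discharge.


PR = P_high / P_low
PR = 25.9 / 3.4
PR = 7.618

7.618


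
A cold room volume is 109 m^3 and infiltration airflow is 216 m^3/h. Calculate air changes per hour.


ACH = flow / volume
ACH = 216 / 109
ACH = 1.982

1.982


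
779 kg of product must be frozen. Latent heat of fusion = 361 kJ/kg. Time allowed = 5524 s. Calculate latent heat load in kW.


Q_lat = m * h_fg / t
Q_lat = 779 * 361 / 5524
Q_lat = 50.91 kW

50.91


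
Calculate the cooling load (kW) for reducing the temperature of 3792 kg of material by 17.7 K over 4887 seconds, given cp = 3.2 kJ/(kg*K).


Q = m * cp * dT / t
Q = 3792 * 3.2 * 17.7 / 4887
Q = 43.949 kW

43.949


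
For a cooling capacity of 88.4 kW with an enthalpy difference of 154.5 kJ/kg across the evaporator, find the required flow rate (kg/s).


m_dot = Q / dh
m_dot = 88.4 / 154.5
m_dot = 0.5722 kg/s

0.5722


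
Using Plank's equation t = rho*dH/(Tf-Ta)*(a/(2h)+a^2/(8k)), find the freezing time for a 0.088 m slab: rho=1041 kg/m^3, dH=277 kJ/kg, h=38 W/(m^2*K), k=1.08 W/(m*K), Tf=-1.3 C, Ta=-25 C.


dT = -1.3 - (-25) = 23.7 K
term1 = a/(2h) = 0.088/(2*38) = 0.001157894737
term2 = a^2/(8k) = 0.088^2/(8*1.08) = 0.0008962962963
t = rho*dH*1000/dT * (term1 + term2)
t = 1041*277*1000/23.7 * (0.001157894737 + 0.0008962962963)
t = 24993 s

24993


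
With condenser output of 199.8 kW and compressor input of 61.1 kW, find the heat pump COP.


COP_hp = Q_cond / W
COP_hp = 199.8 / 61.1
COP_hp = 3.27

3.27


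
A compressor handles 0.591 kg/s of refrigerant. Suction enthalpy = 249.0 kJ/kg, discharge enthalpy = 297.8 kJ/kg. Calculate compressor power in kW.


dh = 297.8 - 249.0 = 48.8 kJ/kg
W = m_dot * dh = 0.591 * 48.8 = 28.84 kW

28.84


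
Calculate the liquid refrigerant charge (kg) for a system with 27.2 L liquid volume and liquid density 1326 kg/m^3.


Charge = V * rho / 1000
Charge = 27.2 * 1326 / 1000
Charge = 36.07 kg

36.07


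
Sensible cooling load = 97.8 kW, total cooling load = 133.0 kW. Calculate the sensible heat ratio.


SHR = Q_sensible / Q_total
SHR = 97.8 / 133.0
SHR = 0.735

0.735


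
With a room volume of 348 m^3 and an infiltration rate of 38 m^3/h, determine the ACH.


ACH = flow / volume
ACH = 38 / 348
ACH = 0.109

0.109


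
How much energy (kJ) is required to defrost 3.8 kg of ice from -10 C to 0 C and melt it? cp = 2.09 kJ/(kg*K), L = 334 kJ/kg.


Sensible heat = cp * dT = 2.09 * 10 = 20.9 kJ/kg
Total per kg = 20.9 + 334 = 354.9 kJ/kg
Q = m * total = 3.8 * 354.9
Q = 1348.6 kJ

1348.6


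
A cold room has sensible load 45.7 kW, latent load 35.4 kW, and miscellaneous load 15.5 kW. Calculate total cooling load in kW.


Q_total = Q_s + Q_l + Q_misc
Q_total = 45.7 + 35.4 + 15.5
Q_total = 96.6 kW

96.6


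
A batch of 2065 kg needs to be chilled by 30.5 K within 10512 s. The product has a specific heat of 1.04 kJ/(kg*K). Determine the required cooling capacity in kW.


Q = m * cp * dT / t
Q = 2065 * 1.04 * 30.5 / 10512
Q = 6.231 kW

6.231


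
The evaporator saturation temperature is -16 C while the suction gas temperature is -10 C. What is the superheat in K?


Superheat = T_suction - T_evap
Superheat = -10 - (-16)
Superheat = 6 K

6


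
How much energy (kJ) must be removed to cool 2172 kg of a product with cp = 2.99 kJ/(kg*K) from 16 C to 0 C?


dT = 16 - (0) = 16 K
Q = m * cp * dT = 2172 * 2.99 * 16
Q = 103908 kJ

103908


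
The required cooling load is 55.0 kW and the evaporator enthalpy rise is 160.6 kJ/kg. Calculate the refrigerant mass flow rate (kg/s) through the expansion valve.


m_dot = Q / dh
m_dot = 55.0 / 160.6
m_dot = 0.3425 kg/s

0.3425


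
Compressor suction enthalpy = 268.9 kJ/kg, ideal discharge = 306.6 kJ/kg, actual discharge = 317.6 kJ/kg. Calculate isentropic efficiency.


dh_ideal = 306.6 - 268.9 = 37.7 kJ/kg
dh_actual = 317.6 - 268.9 = 48.7 kJ/kg
eta_s = dh_ideal / dh_actual = 37.7 / 48.7
eta_s = 0.7741

0.7741


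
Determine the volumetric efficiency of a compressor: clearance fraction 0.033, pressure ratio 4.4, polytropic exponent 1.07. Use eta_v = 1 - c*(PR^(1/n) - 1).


PR^(1/n) = 4.4^(1/1.07) = 3.99353635
eta_v = 1 - 0.033 * (3.99353635 - 1)
eta_v = 0.9012

0.9012


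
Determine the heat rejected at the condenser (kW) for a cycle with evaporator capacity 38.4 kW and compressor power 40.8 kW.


Q_cond = Q_evap + W
Q_cond = 38.4 + 40.8
Q_cond = 79.2 kW

79.2


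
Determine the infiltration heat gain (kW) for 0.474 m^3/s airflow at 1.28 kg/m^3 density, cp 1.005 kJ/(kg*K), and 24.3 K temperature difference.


Q = V_dot * rho * cp * dT
Q = 0.474 * 1.28 * 1.005 * 24.3
Q = 14.817 kW

14.817


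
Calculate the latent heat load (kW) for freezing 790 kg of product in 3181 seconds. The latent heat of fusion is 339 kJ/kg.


Q_lat = m * h_fg / t
Q_lat = 790 * 339 / 3181
Q_lat = 84.19 kW

84.19


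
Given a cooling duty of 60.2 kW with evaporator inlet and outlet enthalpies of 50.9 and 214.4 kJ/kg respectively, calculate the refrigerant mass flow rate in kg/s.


dh = 214.4 - 50.9 = 163.5 kJ/kg
m_dot = Q / dh = 60.2 / 163.5 = 0.3682 kg/s

0.3682


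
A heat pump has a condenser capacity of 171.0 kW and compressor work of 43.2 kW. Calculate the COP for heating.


COP_hp = Q_cond / W
COP_hp = 171.0 / 43.2
COP_hp = 3.958

3.958


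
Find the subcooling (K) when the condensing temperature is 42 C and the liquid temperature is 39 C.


Subcooling = T_cond - T_liquid
Subcooling = 42 - 39
Subcooling = 3 K

3


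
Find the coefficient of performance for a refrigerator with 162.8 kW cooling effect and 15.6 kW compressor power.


COP = Q_evap / W
COP = 162.8 / 15.6
COP = 10.436

10.436


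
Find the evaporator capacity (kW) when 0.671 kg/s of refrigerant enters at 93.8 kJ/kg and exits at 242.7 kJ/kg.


dh = 242.7 - 93.8 = 148.9 kJ/kg
Q_evap = m_dot * dh = 0.671 * 148.9
Q_evap = 99.91 kW

99.91


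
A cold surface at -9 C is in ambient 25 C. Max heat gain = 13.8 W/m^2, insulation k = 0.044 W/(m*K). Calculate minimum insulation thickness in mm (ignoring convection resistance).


dT = 25 - (-9) = 34 K
thickness = k * dT / q_max * 1000
thickness = 0.044 * 34 / 13.8 * 1000
thickness = 108.4 mm

108.4


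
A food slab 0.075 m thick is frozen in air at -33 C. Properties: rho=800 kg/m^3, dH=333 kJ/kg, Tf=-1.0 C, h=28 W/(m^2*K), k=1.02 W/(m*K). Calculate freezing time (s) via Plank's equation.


dT = -1.0 - (-33) = 32.0 K
term1 = a/(2h) = 0.075/(2*28) = 0.001339285714
term2 = a^2/(8k) = 0.075^2/(8*1.02) = 0.0006893382353
t = rho*dH*1000/dT * (term1 + term2)
t = 800*333*1000/32.0 * (0.001339285714 + 0.0006893382353)
t = 16888 s

16888


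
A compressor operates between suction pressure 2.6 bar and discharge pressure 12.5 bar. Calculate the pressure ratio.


PR = P_high / P_low
PR = 12.5 / 2.6
PR = 4.808

4.808


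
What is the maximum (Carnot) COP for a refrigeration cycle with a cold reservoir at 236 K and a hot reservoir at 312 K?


dT = 312 - 236 = 76 K
COP_carnot = T_cold / dT = 236 / 76
COP_carnot = 3.105

3.105


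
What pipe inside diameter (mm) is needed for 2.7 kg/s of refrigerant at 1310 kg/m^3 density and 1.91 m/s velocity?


A = m_dot / (rho * v) = 2.7 / (1310 * 1.91) = 0.001079093561 m^2
d = sqrt(4*A/pi) * 1000
d = 37.1 mm

37.1


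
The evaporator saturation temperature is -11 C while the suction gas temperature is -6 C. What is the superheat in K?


Superheat = T_suction - T_evap
Superheat = -6 - (-11)
Superheat = 5 K

5


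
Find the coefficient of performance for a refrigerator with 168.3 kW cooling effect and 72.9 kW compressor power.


COP = Q_evap / W
COP = 168.3 / 72.9
COP = 2.309

2.309


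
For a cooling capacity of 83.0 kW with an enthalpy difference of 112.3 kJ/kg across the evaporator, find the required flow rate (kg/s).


m_dot = Q / dh
m_dot = 83.0 / 112.3
m_dot = 0.7391 kg/s

0.7391


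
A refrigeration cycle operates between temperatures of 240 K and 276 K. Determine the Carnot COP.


dT = 276 - 240 = 36 K
COP_carnot = T_cold / dT = 240 / 36
COP_carnot = 6.667

6.667


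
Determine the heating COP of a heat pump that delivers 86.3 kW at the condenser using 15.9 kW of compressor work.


COP_hp = Q_cond / W
COP_hp = 86.3 / 15.9
COP_hp = 5.428

5.428


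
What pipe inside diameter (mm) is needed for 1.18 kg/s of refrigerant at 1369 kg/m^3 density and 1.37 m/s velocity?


A = m_dot / (rho * v) = 1.18 / (1369 * 1.37) = 0.000629155492 m^2
d = sqrt(4*A/pi) * 1000
d = 28.3 mm

28.3


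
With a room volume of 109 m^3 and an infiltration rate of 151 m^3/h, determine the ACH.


ACH = flow / volume
ACH = 151 / 109
ACH = 1.385

1.385


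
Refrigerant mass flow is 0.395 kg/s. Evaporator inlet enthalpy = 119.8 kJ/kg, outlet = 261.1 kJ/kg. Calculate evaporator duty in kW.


dh = 261.1 - 119.8 = 141.3 kJ/kg
Q_evap = m_dot * dh = 0.395 * 141.3
Q_evap = 55.81 kW

55.81


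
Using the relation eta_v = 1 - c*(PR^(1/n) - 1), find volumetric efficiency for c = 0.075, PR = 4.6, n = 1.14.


PR^(1/n) = 4.6^(1/1.14) = 3.81387556
eta_v = 1 - 0.075 * (3.81387556 - 1)
eta_v = 0.789

0.789


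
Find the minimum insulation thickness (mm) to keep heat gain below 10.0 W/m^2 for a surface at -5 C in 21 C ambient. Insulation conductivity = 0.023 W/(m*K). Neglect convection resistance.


dT = 21 - (-5) = 26 K
thickness = k * dT / q_max * 1000
thickness = 0.023 * 26 / 10.0 * 1000
thickness = 59.8 mm

59.8


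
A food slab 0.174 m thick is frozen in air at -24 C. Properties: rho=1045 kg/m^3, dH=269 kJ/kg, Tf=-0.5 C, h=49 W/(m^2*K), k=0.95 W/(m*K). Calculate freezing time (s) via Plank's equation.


dT = -0.5 - (-24) = 23.5 K
term1 = a/(2h) = 0.174/(2*49) = 0.001775510204
term2 = a^2/(8k) = 0.174^2/(8*0.95) = 0.003983684211
t = rho*dH*1000/dT * (term1 + term2)
t = 1045*269*1000/23.5 * (0.001775510204 + 0.003983684211)
t = 68891 s

68891


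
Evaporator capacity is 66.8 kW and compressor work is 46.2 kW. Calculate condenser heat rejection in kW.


Q_cond = Q_evap + W
Q_cond = 66.8 + 46.2
Q_cond = 113.0 kW

113.0


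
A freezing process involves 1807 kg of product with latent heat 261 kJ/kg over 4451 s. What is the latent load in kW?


Q_lat = m * h_fg / t
Q_lat = 1807 * 261 / 4451
Q_lat = 105.96 kW

105.96


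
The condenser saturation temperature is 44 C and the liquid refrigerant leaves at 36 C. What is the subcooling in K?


Subcooling = T_cond - T_liquid
Subcooling = 44 - 36
Subcooling = 8 K

8


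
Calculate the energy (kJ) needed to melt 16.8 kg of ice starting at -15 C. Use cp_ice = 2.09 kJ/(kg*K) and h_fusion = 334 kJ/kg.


Sensible heat = cp * dT = 2.09 * 15 = 31.35 kJ/kg
Total per kg = 31.35 + 334 = 365.35 kJ/kg
Q = m * total = 16.8 * 365.35
Q = 6137.9 kJ

6137.9


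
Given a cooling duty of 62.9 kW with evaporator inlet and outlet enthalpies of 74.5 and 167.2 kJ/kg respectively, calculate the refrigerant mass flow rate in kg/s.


dh = 167.2 - 74.5 = 92.7 kJ/kg
m_dot = Q / dh = 62.9 / 92.7 = 0.6785 kg/s

0.6785


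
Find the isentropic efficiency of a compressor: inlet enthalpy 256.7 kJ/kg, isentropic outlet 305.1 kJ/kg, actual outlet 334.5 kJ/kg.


dh_ideal = 305.1 - 256.7 = 48.4 kJ/kg
dh_actual = 334.5 - 256.7 = 77.8 kJ/kg
eta_s = dh_ideal / dh_actual = 48.4 / 77.8
eta_s = 0.6221

0.6221


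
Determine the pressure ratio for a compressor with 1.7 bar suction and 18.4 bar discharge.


PR = P_high / P_low
PR = 18.4 / 1.7
PR = 10.824

10.824


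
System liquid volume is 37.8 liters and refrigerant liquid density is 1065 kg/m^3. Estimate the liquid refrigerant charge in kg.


Charge = V * rho / 1000
Charge = 37.8 * 1065 / 1000
Charge = 40.26 kg

40.26


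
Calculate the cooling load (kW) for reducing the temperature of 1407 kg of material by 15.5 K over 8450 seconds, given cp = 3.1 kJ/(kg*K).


Q = m * cp * dT / t
Q = 1407 * 3.1 * 15.5 / 8450
Q = 8.001 kW

8.001


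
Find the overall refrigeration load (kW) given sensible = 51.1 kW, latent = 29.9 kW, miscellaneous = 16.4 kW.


Q_total = Q_s + Q_l + Q_misc
Q_total = 51.1 + 29.9 + 16.4
Q_total = 97.4 kW

97.4


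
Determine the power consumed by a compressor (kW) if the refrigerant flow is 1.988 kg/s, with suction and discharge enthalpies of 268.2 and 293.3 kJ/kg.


dh = 293.3 - 268.2 = 25.1 kJ/kg
W = m_dot * dh = 1.988 * 25.1 = 49.9 kW

49.9


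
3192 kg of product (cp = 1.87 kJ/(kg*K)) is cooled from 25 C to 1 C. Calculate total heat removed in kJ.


dT = 25 - (1) = 24 K
Q = m * cp * dT = 3192 * 1.87 * 24
Q = 143257 kJ

143257


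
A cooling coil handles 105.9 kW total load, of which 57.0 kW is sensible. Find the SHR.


SHR = Q_sensible / Q_total
SHR = 57.0 / 105.9
SHR = 0.538

0.538


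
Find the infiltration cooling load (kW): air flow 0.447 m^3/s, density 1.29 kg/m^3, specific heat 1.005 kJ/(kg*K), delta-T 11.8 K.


Q = V_dot * rho * cp * dT
Q = 0.447 * 1.29 * 1.005 * 11.8
Q = 6.838 kW

6.838


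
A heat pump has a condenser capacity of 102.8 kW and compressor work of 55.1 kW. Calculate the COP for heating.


COP_hp = Q_cond / W
COP_hp = 102.8 / 55.1
COP_hp = 1.866

1.866


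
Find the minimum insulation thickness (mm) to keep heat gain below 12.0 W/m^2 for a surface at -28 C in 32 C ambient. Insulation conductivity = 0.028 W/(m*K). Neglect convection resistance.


dT = 32 - (-28) = 60 K
thickness = k * dT / q_max * 1000
thickness = 0.028 * 60 / 12.0 * 1000
thickness = 140.0 mm

140.0


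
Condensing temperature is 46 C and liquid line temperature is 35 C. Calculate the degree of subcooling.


Subcooling = T_cond - T_liquid
Subcooling = 46 - 35
Subcooling = 11 K

11


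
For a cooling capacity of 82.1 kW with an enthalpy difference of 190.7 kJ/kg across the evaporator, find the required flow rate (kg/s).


m_dot = Q / dh
m_dot = 82.1 / 190.7
m_dot = 0.4305 kg/s

0.4305


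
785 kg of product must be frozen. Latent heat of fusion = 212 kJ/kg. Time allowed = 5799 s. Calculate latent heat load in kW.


Q_lat = m * h_fg / t
Q_lat = 785 * 212 / 5799
Q_lat = 28.7 kW

28.7


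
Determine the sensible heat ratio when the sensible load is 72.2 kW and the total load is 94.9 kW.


SHR = Q_sensible / Q_total
SHR = 72.2 / 94.9
SHR = 0.761

0.761


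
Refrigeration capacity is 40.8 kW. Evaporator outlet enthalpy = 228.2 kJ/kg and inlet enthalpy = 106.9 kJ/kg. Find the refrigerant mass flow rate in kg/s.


dh = 228.2 - 106.9 = 121.3 kJ/kg
m_dot = Q / dh = 40.8 / 121.3 = 0.3364 kg/s

0.3364


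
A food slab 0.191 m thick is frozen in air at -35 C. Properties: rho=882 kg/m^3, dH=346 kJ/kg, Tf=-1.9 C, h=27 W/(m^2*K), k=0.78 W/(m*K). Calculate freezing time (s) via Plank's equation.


dT = -1.9 - (-35) = 33.1 K
term1 = a/(2h) = 0.191/(2*27) = 0.003537037037
term2 = a^2/(8k) = 0.191^2/(8*0.78) = 0.005846314103
t = rho*dH*1000/dT * (term1 + term2)
t = 882*346*1000/33.1 * (0.003537037037 + 0.005846314103)
t = 86512 s

86512


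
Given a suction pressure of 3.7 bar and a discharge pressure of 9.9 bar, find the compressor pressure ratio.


PR = P_high / P_low
PR = 9.9 / 3.7
PR = 2.676

2.676


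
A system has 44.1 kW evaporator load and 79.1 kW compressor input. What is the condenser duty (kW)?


Q_cond = Q_evap + W
Q_cond = 44.1 + 79.1
Q_cond = 123.2 kW

123.2


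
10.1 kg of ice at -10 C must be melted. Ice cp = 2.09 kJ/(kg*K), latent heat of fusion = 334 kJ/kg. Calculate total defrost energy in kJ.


Sensible heat = cp * dT = 2.09 * 10 = 20.9 kJ/kg
Total per kg = 20.9 + 334 = 354.9 kJ/kg
Q = m * total = 10.1 * 354.9
Q = 3584.5 kJ

3584.5


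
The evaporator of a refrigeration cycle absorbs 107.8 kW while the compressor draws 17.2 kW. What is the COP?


COP = Q_evap / W
COP = 107.8 / 17.2
COP = 6.267

6.267


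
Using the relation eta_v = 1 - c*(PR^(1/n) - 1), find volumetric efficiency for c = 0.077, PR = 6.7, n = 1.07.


PR^(1/n) = 6.7^(1/1.07) = 5.9160594
eta_v = 1 - 0.077 * (5.9160594 - 1)
eta_v = 0.6215

0.6215


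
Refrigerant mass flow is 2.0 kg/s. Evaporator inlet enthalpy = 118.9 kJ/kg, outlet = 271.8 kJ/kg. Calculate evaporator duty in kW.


dh = 271.8 - 118.9 = 152.9 kJ/kg
Q_evap = m_dot * dh = 2.0 * 152.9
Q_evap = 305.8 kW

305.8


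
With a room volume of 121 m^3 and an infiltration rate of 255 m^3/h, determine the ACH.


ACH = flow / volume
ACH = 255 / 121
ACH = 2.107

2.107


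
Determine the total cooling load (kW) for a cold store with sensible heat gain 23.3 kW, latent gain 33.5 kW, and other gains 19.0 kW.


Q_total = Q_s + Q_l + Q_misc
Q_total = 23.3 + 33.5 + 19.0
Q_total = 75.8 kW

75.8


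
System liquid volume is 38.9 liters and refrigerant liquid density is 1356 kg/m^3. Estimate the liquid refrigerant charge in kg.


Charge = V * rho / 1000
Charge = 38.9 * 1356 / 1000
Charge = 52.75 kg

52.75


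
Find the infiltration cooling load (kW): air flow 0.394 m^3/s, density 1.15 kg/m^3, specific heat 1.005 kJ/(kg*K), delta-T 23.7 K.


Q = V_dot * rho * cp * dT
Q = 0.394 * 1.15 * 1.005 * 23.7
Q = 10.792 kW

10.792


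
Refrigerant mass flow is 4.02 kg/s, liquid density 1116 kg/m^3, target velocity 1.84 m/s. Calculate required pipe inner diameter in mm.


A = m_dot / (rho * v) = 4.02 / (1116 * 1.84) = 0.00195769051 m^2
d = sqrt(4*A/pi) * 1000
d = 49.9 mm

49.9


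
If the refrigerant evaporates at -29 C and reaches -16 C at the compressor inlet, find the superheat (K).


Superheat = T_suction - T_evap
Superheat = -16 - (-29)
Superheat = 13 K

13


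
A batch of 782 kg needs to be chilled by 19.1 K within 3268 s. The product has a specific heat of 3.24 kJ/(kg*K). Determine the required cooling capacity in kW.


Q = m * cp * dT / t
Q = 782 * 3.24 * 19.1 / 3268
Q = 14.808 kW

14.808


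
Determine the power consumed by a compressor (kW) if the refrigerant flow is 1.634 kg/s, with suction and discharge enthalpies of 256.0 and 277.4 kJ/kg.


dh = 277.4 - 256.0 = 21.4 kJ/kg
W = m_dot * dh = 1.634 * 21.4 = 34.97 kW

34.97


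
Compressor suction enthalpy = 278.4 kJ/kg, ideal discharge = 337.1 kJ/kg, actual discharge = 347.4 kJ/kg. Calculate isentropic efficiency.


dh_ideal = 337.1 - 278.4 = 58.7 kJ/kg
dh_actual = 347.4 - 278.4 = 69.0 kJ/kg
eta_s = dh_ideal / dh_actual = 58.7 / 69.0
eta_s = 0.8507

0.8507


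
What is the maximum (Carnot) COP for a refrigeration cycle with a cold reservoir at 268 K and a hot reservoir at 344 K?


dT = 344 - 268 = 76 K
COP_carnot = T_cold / dT = 268 / 76
COP_carnot = 3.526

3.526


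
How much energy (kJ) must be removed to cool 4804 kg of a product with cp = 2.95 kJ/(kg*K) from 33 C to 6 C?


dT = 33 - (6) = 27 K
Q = m * cp * dT = 4804 * 2.95 * 27
Q = 382639 kJ

382639


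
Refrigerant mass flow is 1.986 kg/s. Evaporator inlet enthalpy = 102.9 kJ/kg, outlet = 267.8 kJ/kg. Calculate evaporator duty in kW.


dh = 267.8 - 102.9 = 164.9 kJ/kg
Q_evap = m_dot * dh = 1.986 * 164.9
Q_evap = 327.49 kW

327.49


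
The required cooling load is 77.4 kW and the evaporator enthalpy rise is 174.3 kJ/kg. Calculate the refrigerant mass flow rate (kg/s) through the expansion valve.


m_dot = Q / dh
m_dot = 77.4 / 174.3
m_dot = 0.4441 kg/s

0.4441


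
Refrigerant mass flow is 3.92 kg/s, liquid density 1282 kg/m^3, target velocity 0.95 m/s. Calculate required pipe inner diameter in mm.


A = m_dot / (rho * v) = 3.92 / (1282 * 0.95) = 0.003218655062 m^2
d = sqrt(4*A/pi) * 1000
d = 64.0 mm

64.0


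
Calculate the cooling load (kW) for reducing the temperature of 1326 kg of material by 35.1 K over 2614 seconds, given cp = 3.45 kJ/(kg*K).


Q = m * cp * dT / t
Q = 1326 * 3.45 * 35.1 / 2614
Q = 61.428 kW

61.428


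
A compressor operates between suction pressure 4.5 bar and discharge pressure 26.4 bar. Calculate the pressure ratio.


PR = P_high / P_low
PR = 26.4 / 4.5
PR = 5.867

5.867


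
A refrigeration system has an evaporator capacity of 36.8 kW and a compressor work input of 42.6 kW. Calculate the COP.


COP = Q_evap / W
COP = 36.8 / 42.6
COP = 0.864

0.864


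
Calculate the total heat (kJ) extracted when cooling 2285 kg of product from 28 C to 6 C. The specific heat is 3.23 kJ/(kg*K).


dT = 28 - (6) = 22 K
Q = m * cp * dT = 2285 * 3.23 * 22
Q = 162372 kJ

162372


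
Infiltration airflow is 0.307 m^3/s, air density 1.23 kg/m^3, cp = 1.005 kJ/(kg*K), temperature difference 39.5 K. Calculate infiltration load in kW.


Q = V_dot * rho * cp * dT
Q = 0.307 * 1.23 * 1.005 * 39.5
Q = 14.99 kW

14.99


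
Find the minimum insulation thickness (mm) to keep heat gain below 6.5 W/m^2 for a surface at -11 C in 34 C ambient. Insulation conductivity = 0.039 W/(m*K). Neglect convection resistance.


dT = 34 - (-11) = 45 K
thickness = k * dT / q_max * 1000
thickness = 0.039 * 45 / 6.5 * 1000
thickness = 270.0 mm

270.0


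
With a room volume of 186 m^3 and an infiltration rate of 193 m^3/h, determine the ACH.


ACH = flow / volume
ACH = 193 / 186
ACH = 1.038

1.038


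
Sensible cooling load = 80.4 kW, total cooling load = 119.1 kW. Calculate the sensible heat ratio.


SHR = Q_sensible / Q_total
SHR = 80.4 / 119.1
SHR = 0.675

0.675


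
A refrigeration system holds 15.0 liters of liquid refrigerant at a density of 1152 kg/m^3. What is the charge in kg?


Charge = V * rho / 1000
Charge = 15.0 * 1152 / 1000
Charge = 17.28 kg

17.28


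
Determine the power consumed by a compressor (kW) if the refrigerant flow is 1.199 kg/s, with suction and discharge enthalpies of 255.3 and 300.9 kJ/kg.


dh = 300.9 - 255.3 = 45.6 kJ/kg
W = m_dot * dh = 1.199 * 45.6 = 54.67 kW

54.67


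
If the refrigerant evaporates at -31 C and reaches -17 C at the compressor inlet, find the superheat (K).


Superheat = T_suction - T_evap
Superheat = -17 - (-31)
Superheat = 14 K

14


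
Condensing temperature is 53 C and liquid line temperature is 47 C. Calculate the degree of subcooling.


Subcooling = T_cond - T_liquid
Subcooling = 53 - 47
Subcooling = 6 K

6


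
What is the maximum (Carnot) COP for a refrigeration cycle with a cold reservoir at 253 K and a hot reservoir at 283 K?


dT = 283 - 253 = 30 K
COP_carnot = T_cold / dT = 253 / 30
COP_carnot = 8.433

8.433


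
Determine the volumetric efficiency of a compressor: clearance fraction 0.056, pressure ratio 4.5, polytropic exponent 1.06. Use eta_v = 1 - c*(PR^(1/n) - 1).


PR^(1/n) = 4.5^(1/1.06) = 4.1327413
eta_v = 1 - 0.056 * (4.1327413 - 1)
eta_v = 0.8246

0.8246


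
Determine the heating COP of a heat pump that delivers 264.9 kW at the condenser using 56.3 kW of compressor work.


COP_hp = Q_cond / W
COP_hp = 264.9 / 56.3
COP_hp = 4.705

4.705


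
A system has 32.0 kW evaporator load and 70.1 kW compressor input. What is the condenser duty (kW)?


Q_cond = Q_evap + W
Q_cond = 32.0 + 70.1
Q_cond = 102.1 kW

102.1


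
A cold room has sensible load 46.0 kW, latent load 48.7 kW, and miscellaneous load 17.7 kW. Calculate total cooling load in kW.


Q_total = Q_s + Q_l + Q_misc
Q_total = 46.0 + 48.7 + 17.7
Q_total = 112.4 kW

112.4


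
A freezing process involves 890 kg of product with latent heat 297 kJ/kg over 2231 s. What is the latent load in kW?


Q_lat = m * h_fg / t
Q_lat = 890 * 297 / 2231
Q_lat = 118.48 kW

118.48


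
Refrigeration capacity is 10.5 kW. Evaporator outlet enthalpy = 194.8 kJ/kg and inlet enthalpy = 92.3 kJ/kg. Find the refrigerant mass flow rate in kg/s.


dh = 194.8 - 92.3 = 102.5 kJ/kg
m_dot = Q / dh = 10.5 / 102.5 = 0.1024 kg/s

0.1024


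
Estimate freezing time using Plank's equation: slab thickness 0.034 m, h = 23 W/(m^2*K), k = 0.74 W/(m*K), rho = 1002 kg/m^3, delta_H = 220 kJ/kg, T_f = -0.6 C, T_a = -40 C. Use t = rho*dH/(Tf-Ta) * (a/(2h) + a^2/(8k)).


dT = -0.6 - (-40) = 39.4 K
term1 = a/(2h) = 0.034/(2*23) = 0.0007391304348
term2 = a^2/(8k) = 0.034^2/(8*0.74) = 0.0001952702703
t = rho*dH*1000/dT * (term1 + term2)
t = 1002*220*1000/39.4 * (0.0007391304348 + 0.0001952702703)
t = 5228 s

5228


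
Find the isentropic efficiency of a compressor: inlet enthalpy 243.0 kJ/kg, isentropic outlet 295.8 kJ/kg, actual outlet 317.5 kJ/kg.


dh_ideal = 295.8 - 243.0 = 52.8 kJ/kg
dh_actual = 317.5 - 243.0 = 74.5 kJ/kg
eta_s = dh_ideal / dh_actual = 52.8 / 74.5
eta_s = 0.7087

0.7087


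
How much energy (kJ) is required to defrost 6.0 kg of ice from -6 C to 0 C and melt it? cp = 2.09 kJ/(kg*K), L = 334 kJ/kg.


Sensible heat = cp * dT = 2.09 * 6 = 12.54 kJ/kg
Total per kg = 12.54 + 334 = 346.54 kJ/kg
Q = m * total = 6.0 * 346.54
Q = 2079.2 kJ

2079.2


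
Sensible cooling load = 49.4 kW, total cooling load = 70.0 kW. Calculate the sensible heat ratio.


SHR = Q_sensible / Q_total
SHR = 49.4 / 70.0
SHR = 0.706

0.706


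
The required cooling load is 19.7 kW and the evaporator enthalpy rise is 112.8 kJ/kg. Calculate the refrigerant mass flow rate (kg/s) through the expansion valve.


m_dot = Q / dh
m_dot = 19.7 / 112.8
m_dot = 0.1746 kg/s

0.1746


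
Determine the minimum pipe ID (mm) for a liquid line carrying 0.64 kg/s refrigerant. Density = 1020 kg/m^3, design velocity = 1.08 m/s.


A = m_dot / (rho * v) = 0.64 / (1020 * 1.08) = 0.00058097313 m^2
d = sqrt(4*A/pi) * 1000
d = 27.2 mm

27.2


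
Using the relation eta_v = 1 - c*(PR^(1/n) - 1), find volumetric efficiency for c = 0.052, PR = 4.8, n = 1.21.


PR^(1/n) = 4.8^(1/1.21) = 3.6560261
eta_v = 1 - 0.052 * (3.6560261 - 1)
eta_v = 0.8619

0.8619


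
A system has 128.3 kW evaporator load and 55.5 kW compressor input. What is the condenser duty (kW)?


Q_cond = Q_evap + W
Q_cond = 128.3 + 55.5
Q_cond = 183.8 kW

183.8


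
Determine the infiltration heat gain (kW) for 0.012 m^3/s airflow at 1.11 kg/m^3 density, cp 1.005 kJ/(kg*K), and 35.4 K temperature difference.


Q = V_dot * rho * cp * dT
Q = 0.012 * 1.11 * 1.005 * 35.4
Q = 0.474 kW

0.474


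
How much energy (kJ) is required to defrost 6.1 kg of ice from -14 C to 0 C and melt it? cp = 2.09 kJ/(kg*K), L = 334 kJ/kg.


Sensible heat = cp * dT = 2.09 * 14 = 29.26 kJ/kg
Total per kg = 29.26 + 334 = 363.26 kJ/kg
Q = m * total = 6.1 * 363.26
Q = 2215.9 kJ

2215.9


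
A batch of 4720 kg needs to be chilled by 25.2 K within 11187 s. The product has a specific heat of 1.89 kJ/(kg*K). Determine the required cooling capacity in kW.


Q = m * cp * dT / t
Q = 4720 * 1.89 * 25.2 / 11187
Q = 20.095 kW

20.095


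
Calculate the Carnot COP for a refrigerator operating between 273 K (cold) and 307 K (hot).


dT = 307 - 273 = 34 K
COP_carnot = T_cold / dT = 273 / 34
COP_carnot = 8.029

8.029


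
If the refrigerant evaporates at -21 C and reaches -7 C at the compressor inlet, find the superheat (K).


Superheat = T_suction - T_evap
Superheat = -7 - (-21)
Superheat = 14 K

14


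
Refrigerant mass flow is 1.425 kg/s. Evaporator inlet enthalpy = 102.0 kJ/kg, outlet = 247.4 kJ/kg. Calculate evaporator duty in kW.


dh = 247.4 - 102.0 = 145.4 kJ/kg
Q_evap = m_dot * dh = 1.425 * 145.4
Q_evap = 207.2 kW

207.2


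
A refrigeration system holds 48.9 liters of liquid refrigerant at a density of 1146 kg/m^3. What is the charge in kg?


Charge = V * rho / 1000
Charge = 48.9 * 1146 / 1000
Charge = 56.04 kg

56.04


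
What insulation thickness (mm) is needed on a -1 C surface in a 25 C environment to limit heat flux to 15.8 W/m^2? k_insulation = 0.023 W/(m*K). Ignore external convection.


dT = 25 - (-1) = 26 K
thickness = k * dT / q_max * 1000
thickness = 0.023 * 26 / 15.8 * 1000
thickness = 37.8 mm

37.8


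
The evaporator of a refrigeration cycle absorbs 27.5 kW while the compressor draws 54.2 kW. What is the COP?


COP = Q_evap / W
COP = 27.5 / 54.2
COP = 0.507

0.507


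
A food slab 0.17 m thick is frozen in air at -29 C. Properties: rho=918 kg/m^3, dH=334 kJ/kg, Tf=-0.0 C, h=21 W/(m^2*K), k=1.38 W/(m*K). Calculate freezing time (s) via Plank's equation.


dT = -0.0 - (-29) = 29.0 K
term1 = a/(2h) = 0.17/(2*21) = 0.004047619048
term2 = a^2/(8k) = 0.17^2/(8*1.38) = 0.002617753623
t = rho*dH*1000/dT * (term1 + term2)
t = 918*334*1000/29.0 * (0.004047619048 + 0.002617753623)
t = 70472 s

70472


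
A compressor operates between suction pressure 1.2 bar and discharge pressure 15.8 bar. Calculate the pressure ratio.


PR = P_high / P_low
PR = 15.8 / 1.2
PR = 13.167

13.167


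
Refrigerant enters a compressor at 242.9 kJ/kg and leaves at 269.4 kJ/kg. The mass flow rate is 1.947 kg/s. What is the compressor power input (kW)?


dh = 269.4 - 242.9 = 26.5 kJ/kg
W = m_dot * dh = 1.947 * 26.5 = 51.6 kW

51.6


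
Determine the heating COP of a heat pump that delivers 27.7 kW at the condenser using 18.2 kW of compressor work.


COP_hp = Q_cond / W
COP_hp = 27.7 / 18.2
COP_hp = 1.522

1.522


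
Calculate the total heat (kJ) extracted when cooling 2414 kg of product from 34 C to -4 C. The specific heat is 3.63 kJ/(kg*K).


dT = 34 - (-4) = 38 K
Q = m * cp * dT = 2414 * 3.63 * 38
Q = 332987 kJ

332987


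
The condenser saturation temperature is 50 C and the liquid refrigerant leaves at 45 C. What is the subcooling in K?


Subcooling = T_cond - T_liquid
Subcooling = 50 - 45
Subcooling = 5 K

5


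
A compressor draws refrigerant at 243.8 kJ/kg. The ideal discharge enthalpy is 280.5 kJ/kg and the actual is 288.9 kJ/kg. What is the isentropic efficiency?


dh_ideal = 280.5 - 243.8 = 36.7 kJ/kg
dh_actual = 288.9 - 243.8 = 45.1 kJ/kg
eta_s = dh_ideal / dh_actual = 36.7 / 45.1
eta_s = 0.8137

0.8137


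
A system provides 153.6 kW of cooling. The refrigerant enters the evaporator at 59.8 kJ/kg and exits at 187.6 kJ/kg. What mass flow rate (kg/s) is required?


dh = 187.6 - 59.8 = 127.8 kJ/kg
m_dot = Q / dh = 153.6 / 127.8 = 1.2019 kg/s

1.2019


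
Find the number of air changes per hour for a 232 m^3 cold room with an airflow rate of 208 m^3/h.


ACH = flow / volume
ACH = 208 / 232
ACH = 0.897

0.897
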